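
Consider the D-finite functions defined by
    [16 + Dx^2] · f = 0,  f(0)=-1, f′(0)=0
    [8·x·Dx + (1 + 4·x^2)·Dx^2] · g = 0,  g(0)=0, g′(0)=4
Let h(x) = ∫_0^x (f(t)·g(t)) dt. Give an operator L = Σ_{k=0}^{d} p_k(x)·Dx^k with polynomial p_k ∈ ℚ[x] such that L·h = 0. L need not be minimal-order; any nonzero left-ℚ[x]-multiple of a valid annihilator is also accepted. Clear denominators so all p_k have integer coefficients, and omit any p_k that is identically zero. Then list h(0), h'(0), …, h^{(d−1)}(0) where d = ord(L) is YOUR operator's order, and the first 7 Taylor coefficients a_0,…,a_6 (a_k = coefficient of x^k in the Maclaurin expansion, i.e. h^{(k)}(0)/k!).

L = (2560 + 29696·x^2 + 118784·x^4 + 262144·x^6 + 262144·x^8)·Dx + (1536·x + 14336·x^3 + 49152·x^5 + 65536·x^7)·Dx^2 + (240 + 3008·x^2 + 13824·x^4 + 32768·x^6 + 32768·x^8)·Dx^3 + (96·x + 896·x^3 + 3072·x^5 + 4096·x^7)·Dx^4 + (5 + 72·x^2 + 400·x^4 + 1024·x^6 + 1024·x^8)·Dx^5  (order 5).
h: a_k = 0, 0, -2, 0, 28/3, 0, -736/45, …
ICs: h(0) = 0, h′(0) = 0, h′′(0) = -4, h′′′(0) = 0, h′′′′(0) = 224.

f: a_k = -1, 0, 8, 0, -32/3, 0, 256/45, …
g: a_k = 0, 4, 0, -16/3, 0, 64/5, 0, …
h₀=f·g: eliminate ⇒ L₀, order ≤ 2·2.
∫: right-multiply L₀ by Dx.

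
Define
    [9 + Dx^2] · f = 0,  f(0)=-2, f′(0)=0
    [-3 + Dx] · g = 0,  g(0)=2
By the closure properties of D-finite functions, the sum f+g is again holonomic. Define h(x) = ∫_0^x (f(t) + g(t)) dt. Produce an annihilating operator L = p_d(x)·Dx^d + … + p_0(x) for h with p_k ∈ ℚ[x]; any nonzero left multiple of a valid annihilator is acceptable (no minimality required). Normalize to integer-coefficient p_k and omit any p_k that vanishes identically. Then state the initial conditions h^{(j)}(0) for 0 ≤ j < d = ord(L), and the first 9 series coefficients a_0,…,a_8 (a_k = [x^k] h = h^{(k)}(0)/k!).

f: a_k = -2, 0, 9, 0, -27/4, 0, 81/40, 0, -729/2240, …
g: a_k = 2, 6, 9, 9, 27/4, 81/20, 81/40, 243/280, 729/2240, …
h₀=f+g: left-lcm gives L₀, ord ≤ 3.
∫: right-multiply L₀ by Dx.
L = -27·Dx + 9·Dx^2 - 3·Dx^3 + Dx^4  (order 4).
h: a_k = 0, 0, 3, 6, 9/4, 0, 27/40, 81/140, 243/2240, …
ICs: h(0) = 0, h′(0) = 0, h′′(0) = 6, h′′′(0) = 36.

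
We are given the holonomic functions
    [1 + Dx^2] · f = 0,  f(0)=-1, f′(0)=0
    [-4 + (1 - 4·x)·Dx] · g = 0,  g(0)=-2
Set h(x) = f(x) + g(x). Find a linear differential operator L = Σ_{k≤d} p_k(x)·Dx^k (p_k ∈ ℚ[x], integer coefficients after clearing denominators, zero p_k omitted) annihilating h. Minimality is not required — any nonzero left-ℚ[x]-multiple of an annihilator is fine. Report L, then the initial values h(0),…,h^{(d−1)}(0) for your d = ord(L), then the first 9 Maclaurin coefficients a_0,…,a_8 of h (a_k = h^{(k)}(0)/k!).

L = (-388 + 32·x - 64·x^2) + (33 - 140·x + 48·x^2 - 64·x^3)·Dx + (-388 + 32·x - 64·x^2)·Dx^2 + (33 - 140·x + 48·x^2 - 64·x^3)·Dx^3  (order 3).
h: a_k = -3, -8, -63/2, -128, -12289/24, -2048, -5898239/720, -32768, -5284823041/40320, …
ICs: h(0) = -3, h′(0) = -8, h′′(0) = -63.

f: a_k = -1, 0, 1/2, 0, -1/24, 0, 1/720, 0, -1/40320, …
g: a_k = -2, -8, -32, -128, -512, -2048, -8192, -32768, -131072, …
Weyl lclm of L_f,L_g ⇒ L₀ (ord ≤ 3).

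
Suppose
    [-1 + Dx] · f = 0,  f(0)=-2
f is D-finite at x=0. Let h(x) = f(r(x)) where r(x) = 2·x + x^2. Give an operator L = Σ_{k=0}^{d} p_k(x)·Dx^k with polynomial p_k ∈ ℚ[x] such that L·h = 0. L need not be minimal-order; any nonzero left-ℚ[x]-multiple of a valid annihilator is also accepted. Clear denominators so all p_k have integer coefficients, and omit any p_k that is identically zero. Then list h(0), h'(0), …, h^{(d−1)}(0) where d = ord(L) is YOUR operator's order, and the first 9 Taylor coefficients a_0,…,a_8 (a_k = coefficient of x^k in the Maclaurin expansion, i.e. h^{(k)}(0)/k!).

f: a_k = -2, -2, -1, -1/3, -1/12, -1/60, -1/360, -1/2520, -1/20160, …
f∘r: x↦r, Dx↦Dx/r' in L_f ⇒ L₀.
L = (-2 - 2·x) + Dx  (order 1).
h: a_k = -2, -4, -6, -20/3, -19/3, -26/5, -173/45, -814/315, -45/28, …
ICs: h(0) = -2.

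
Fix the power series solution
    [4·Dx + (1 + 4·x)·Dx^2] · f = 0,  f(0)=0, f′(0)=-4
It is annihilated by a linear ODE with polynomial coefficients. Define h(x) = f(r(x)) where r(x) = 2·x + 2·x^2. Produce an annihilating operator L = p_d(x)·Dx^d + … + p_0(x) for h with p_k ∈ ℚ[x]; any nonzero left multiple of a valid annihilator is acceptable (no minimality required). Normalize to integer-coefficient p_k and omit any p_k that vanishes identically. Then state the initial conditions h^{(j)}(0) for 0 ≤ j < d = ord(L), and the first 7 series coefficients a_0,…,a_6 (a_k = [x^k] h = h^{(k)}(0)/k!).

L = (6 + 16·x + 16·x^2)·Dx + (1 + 10·x + 24·x^2 + 16·x^3)·Dx^2  (order 2).
h: a_k = 0, -8, 24, -320/3, 544, -14848/5, 16896, …
ICs: h(0) = 0, h′(0) = -8.

f: a_k = 0, -4, 8, -64/3, 64, -1024/5, 2048/3, …
Change of var in L_f (x↦r) gives L₀.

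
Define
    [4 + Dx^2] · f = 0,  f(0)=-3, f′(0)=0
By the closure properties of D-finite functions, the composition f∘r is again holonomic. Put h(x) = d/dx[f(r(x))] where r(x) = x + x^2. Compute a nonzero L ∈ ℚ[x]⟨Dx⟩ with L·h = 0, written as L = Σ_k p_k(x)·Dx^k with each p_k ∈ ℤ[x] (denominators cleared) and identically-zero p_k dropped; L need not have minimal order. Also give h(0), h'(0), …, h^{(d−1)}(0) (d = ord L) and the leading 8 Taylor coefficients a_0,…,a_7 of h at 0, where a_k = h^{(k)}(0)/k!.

f: a_k = -3, 0, 6, 0, -2, 0, 4/15, 0, …
L₀ from L_f via x↦r, Dx↦r'^{-1}Dx.
Derive L from L₀ (diff closure).
L = (16 + 32·x + 96·x^2 + 128·x^3 + 64·x^4) + (-6 - 12·x)·Dx + (1 + 4·x + 4·x^2)·Dx^2  (order 2).
h: a_k = 0, 12, 36, 16, -40, -352/5, -224/5, 1664/105, …
ICs: h(0) = 0, h′(0) = 12.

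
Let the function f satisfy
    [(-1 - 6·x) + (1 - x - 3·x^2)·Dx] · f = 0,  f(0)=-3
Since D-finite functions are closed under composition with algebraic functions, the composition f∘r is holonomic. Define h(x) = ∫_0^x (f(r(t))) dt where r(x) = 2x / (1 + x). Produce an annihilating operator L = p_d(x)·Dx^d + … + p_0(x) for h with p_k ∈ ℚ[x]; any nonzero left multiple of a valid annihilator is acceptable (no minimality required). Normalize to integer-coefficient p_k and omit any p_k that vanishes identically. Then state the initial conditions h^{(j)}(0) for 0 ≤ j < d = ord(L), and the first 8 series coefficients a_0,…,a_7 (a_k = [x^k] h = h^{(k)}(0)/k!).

f: a_k = -3, -3, -12, -21, -57, -120, -291, -651, …
f∘r: x↦r, Dx↦Dx/r' in L_f ⇒ L₀.
h=∫h₀ ⇒ L = L₀·Dx.
L = (2 + 26·x)·Dx + (-1 - x + 13·x^2 + 13·x^3)·Dx^2  (order 2).
h: a_k = 0, -3, -3, -14, -39/2, -546/5, -169, -1014, …
ICs: h(0) = 0, h′(0) = -3.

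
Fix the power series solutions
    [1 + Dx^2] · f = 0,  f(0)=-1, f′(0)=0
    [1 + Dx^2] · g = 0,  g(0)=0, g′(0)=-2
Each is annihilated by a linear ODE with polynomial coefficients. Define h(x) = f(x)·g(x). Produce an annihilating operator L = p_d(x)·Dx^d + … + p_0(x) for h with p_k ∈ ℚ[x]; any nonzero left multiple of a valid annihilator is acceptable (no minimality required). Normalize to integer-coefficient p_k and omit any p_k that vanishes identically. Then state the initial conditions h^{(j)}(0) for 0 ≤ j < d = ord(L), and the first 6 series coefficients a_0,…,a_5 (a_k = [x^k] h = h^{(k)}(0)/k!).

f: a_k = -1, 0, 1/2, 0, -1/24, 0, …
g: a_k = 0, -2, 0, 1/3, 0, -1/60, …
Sym-product of L_f,L_g gives L₀ (≤ ord 4).
L = 4·Dx + Dx^3  (order 3).
h: a_k = 0, 2, 0, -4/3, 0, 4/15, …
ICs: h(0) = 0, h′(0) = 2, h′′(0) = 0.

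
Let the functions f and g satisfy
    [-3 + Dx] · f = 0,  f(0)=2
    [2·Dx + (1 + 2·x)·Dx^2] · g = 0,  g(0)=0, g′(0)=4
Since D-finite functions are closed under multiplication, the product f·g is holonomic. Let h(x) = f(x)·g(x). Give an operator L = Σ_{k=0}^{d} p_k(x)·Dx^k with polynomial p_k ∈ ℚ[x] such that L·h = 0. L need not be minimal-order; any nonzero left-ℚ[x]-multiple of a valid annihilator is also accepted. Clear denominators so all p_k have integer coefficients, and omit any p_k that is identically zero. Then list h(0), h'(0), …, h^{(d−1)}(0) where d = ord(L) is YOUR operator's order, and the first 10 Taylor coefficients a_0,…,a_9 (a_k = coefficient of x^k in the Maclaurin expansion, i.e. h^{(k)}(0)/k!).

L = (3 + 18·x) + (-4 - 12·x)·Dx + (1 + 2·x)·Dx^2  (order 2).
h: a_k = 0, 8, 16, 68/3, 16, 83/5, -2/3, 1137/70, -112/5, 218377/5040, …
ICs: h(0) = 0, h′(0) = 8.

f: a_k = 2, 6, 9, 9, 27/4, 81/20, 81/40, 243/280, 729/2240, 243/2240, …
g: a_k = 0, 4, -4, 16/3, -8, 64/5, -64/3, 256/7, -64, 1024/9, …
Sym-product of L_f,L_g gives L₀ (≤ ord 2).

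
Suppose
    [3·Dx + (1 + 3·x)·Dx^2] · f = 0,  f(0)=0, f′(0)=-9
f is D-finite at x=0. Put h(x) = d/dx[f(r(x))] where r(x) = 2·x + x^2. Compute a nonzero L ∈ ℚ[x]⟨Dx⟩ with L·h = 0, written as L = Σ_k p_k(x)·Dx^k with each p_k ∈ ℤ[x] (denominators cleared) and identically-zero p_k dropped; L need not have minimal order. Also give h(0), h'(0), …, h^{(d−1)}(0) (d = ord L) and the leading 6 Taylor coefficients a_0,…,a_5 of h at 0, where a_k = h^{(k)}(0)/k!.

L = (5 + 6·x + 3·x^2) + (1 + 7·x + 9·x^2 + 3·x^3)·Dx  (order 1).
h: a_k = -18, 90, -486, 2646, -14418, 78570, …
ICs: h(0) = -18.

f: a_k = 0, -9, 27/2, -27, 243/4, -729/5, …
f∘r: x↦r, Dx↦Dx/r' in L_f ⇒ L₀.
h=h₀': d/dx-closure on L₀ ⇒ L.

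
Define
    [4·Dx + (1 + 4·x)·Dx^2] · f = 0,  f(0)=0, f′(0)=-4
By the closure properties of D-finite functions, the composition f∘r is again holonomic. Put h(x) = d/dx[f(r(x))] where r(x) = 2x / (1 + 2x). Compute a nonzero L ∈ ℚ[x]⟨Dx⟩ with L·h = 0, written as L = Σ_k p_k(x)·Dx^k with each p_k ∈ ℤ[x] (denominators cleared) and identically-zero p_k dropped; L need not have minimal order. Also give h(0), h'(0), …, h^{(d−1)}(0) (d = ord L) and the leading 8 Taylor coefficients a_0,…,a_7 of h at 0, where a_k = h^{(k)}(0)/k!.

f: a_k = 0, -4, 8, -64/3, 64, -1024/5, 2048/3, -16384/7, …
f∘r: x↦r, Dx↦Dx/r' in L_f ⇒ L₀.
h=h₀': d/dx-closure on L₀ ⇒ L.
L = (12 + 40·x) + (1 + 12·x + 20·x^2)·Dx  (order 1).
h: a_k = -8, 96, -992, 9984, -99968, 999936, -9999872, 99999744, …
ICs: h(0) = -8.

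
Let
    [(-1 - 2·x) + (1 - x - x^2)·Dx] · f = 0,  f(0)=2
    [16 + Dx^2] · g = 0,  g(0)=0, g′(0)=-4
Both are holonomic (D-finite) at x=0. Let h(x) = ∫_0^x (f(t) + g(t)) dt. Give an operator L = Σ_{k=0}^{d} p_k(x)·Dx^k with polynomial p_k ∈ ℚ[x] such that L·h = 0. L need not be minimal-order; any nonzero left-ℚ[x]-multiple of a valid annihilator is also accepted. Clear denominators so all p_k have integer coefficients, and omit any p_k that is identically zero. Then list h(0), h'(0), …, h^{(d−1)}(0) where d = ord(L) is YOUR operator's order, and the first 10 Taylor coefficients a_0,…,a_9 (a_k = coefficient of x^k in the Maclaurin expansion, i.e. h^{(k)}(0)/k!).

L = (272 + 384·x - 352·x^2 + 192·x^3 + 640·x^4 + 256·x^5)·Dx + (-160 + 368·x + 32·x^2 - 544·x^3 + 48·x^4 + 384·x^5 + 128·x^6)·Dx^2 + (17 + 24·x - 22·x^2 + 12·x^3 + 40·x^4 + 16·x^5)·Dx^3 + (-10 + 23·x + 2·x^2 - 34·x^3 + 3·x^4 + 24·x^5 + 8·x^6)·Dx^4  (order 4).
h: a_k = 0, 2, -1, 4/3, 25/6, 2, 56/45, 26/7, 7127/1260, 68/9, …
ICs: h(0) = 0, h′(0) = 2, h′′(0) = -2, h′′′(0) = 8.

f: a_k = 2, 2, 4, 6, 10, 16, 26, 42, 68, 110, …
g: a_k = 0, -4, 0, 32/3, 0, -128/15, 0, 1024/315, 0, -2048/2835, …
f+g: L₀ = lclm(L_f,L_g), ord ≤ 1+2.
h=∫₀ˣh₀: take L = L₀·Dx.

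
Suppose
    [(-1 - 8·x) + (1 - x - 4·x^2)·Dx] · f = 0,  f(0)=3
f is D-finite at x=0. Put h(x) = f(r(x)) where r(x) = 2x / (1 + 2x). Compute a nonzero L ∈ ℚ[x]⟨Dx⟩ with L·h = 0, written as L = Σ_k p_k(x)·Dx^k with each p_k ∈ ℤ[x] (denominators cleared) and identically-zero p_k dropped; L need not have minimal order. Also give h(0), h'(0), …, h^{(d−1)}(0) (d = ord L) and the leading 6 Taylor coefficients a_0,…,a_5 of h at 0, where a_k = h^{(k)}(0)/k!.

f: a_k = 3, 3, 15, 27, 87, 195, …
f∘r: x↦r, Dx↦Dx/r' in L_f ⇒ L₀.
L = (2 + 36·x) + (-1 - 4·x + 12·x^2 + 32·x^3)·Dx  (order 1).
h: a_k = 3, 6, 48, 0, 768, -1536, …
ICs: h(0) = 3.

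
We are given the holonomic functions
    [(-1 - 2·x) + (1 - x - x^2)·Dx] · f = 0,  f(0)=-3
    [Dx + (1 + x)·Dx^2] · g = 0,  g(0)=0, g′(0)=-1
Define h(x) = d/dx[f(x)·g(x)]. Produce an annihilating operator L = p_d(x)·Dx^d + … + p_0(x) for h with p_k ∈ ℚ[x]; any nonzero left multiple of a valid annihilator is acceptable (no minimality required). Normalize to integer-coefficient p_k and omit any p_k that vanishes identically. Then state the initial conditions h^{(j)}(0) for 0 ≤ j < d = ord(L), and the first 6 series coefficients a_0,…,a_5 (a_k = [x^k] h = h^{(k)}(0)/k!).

L = (26 + 54·x + 36·x^2) + (7 + 37·x + 60·x^2 + 28·x^3)·Dx + (-3 - 4·x + 6·x^2 + 11·x^3 + 4·x^4)·Dx^2  (order 2).
h: a_k = 3, 3, 33/2, 25, 247/4, 543/5, …
ICs: h(0) = 3, h′(0) = 3.

f: a_k = -3, -3, -6, -9, -15, -24, …
g: a_k = 0, -1, 1/2, -1/3, 1/4, -1/5, …
h₀=f·g: eliminate ⇒ L₀, order ≤ 1·2.
Derive L from L₀ (diff closure).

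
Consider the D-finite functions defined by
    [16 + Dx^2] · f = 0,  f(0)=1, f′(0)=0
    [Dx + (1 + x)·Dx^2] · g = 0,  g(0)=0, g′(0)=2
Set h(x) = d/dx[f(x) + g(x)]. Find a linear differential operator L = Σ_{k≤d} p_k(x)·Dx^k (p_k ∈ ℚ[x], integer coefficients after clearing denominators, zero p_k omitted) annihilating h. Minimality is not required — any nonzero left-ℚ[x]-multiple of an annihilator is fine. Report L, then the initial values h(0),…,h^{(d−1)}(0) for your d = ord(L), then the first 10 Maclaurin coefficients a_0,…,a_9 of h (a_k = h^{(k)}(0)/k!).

L = (176 + 256·x + 128·x^2) + (144 + 400·x + 384·x^2 + 128·x^3)·Dx + (11 + 16·x + 8·x^2)·Dx^2 + (9 + 25·x + 24·x^2 + 8·x^3)·Dx^3  (order 3).
h: a_k = 2, -18, 2, 122/3, 2, -542/15, 2, 3466/315, 2, -13862/2835, …
ICs: h(0) = 2, h′(0) = -18, h′′(0) = 4.

f: a_k = 1, 0, -8, 0, 32/3, 0, -256/45, 0, 512/315, 0, …
g: a_k = 0, 2, -1, 2/3, -1/2, 2/5, -1/3, 2/7, -1/4, 2/9, …
f+g: L₀ = lclm(L_f,L_g), ord ≤ 2+2.
Derive L from L₀ (diff closure).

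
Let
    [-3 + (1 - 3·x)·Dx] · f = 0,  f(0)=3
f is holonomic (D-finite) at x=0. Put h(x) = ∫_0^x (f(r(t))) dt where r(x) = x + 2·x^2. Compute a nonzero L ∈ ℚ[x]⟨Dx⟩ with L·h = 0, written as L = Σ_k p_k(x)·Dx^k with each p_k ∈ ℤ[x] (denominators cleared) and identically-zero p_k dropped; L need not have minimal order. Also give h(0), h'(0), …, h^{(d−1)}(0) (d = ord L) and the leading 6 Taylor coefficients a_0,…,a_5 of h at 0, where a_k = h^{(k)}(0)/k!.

f: a_k = 3, 9, 27, 81, 243, 729, …
Change of var in L_f (x↦r) gives L₀.
h=∫h₀ ⇒ L = L₀·Dx.
L = (3 + 12·x)·Dx + (-1 + 3·x + 6·x^2)·Dx^2  (order 2).
h: a_k = 0, 3, 9/2, 15, 189/4, 837/5, …
ICs: h(0) = 0, h′(0) = 3.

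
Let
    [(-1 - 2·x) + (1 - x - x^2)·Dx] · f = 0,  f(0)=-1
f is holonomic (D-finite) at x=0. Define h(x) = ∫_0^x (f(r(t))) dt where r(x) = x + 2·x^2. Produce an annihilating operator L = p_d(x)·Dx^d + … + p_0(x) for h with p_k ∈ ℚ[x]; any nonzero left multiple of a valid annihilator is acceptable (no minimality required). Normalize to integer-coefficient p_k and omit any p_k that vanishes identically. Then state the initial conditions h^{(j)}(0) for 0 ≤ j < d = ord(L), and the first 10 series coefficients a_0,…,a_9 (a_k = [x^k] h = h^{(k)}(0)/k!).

L = (1 + 6·x + 12·x^2 + 16·x^3)·Dx + (-1 + x + 3·x^2 + 4·x^3 + 4·x^4)·Dx^2  (order 2).
h: a_k = 0, -1, -1/2, -4/3, -11/4, -31/5, -14, -237/7, -657/8, -1828/9, …
ICs: h(0) = 0, h′(0) = -1.

f: a_k = -1, -1, -2, -3, -5, -8, -13, -21, -34, -55, …
Change of var in L_f (x↦r) gives L₀.
Integrate: L := L₀·Dx.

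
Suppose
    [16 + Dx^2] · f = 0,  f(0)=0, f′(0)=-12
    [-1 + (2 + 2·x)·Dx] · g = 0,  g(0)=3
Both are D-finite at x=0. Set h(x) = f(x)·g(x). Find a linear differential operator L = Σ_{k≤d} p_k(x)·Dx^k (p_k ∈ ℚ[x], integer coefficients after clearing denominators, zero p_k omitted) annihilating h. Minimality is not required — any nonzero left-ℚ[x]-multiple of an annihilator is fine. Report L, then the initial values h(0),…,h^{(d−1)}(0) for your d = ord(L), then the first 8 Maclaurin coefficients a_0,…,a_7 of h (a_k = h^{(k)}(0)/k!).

f: a_k = 0, -12, 0, 32, 0, -128/5, 0, 1024/105, …
g: a_k = 3, 3/2, -3/8, 3/16, -15/128, 21/256, -63/1024, 99/2048, …
Sym-product of L_f,L_g gives L₀ (≤ ord 2).
L = (67 + 128·x + 64·x^2) + (-4 - 4·x)·Dx + (4 + 8·x + 4·x^2)·Dx^2  (order 2).
h: a_k = 0, -36, -18, 201/2, 183/4, -13983/160, -10683/320, 64235/1792, …
ICs: h(0) = 0, h′(0) = -36.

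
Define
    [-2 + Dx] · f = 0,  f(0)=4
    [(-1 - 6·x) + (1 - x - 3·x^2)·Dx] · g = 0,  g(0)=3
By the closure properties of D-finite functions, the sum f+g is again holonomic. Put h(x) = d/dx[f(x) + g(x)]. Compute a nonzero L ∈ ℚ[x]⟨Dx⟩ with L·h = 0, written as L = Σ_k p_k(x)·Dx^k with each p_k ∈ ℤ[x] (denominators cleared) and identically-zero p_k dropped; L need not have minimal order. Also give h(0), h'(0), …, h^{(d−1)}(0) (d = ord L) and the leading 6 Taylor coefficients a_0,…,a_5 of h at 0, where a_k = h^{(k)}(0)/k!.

L = (26 + 268·x + 300·x^2 + 864·x^3 + 324·x^4) + (-19 - 136·x - 196·x^2 - 372·x^3 + 90·x^4 + 108·x^5)·Dx + (3 + x + 23·x^2 - 30·x^3 - 126·x^4 - 54·x^5)·Dx^2  (order 2).
h: a_k = 11, 40, 79, 716/3, 1816/3, 26222/15, …
ICs: h(0) = 11, h′(0) = 40.

f: a_k = 4, 8, 8, 16/3, 8/3, 16/15, …
g: a_k = 3, 3, 12, 21, 57, 120, …
Weyl lclm of L_f,L_g ⇒ L₀ (ord ≤ 2).
Differentiate: ansatz ord ≤ ord L₀ ⇒ L.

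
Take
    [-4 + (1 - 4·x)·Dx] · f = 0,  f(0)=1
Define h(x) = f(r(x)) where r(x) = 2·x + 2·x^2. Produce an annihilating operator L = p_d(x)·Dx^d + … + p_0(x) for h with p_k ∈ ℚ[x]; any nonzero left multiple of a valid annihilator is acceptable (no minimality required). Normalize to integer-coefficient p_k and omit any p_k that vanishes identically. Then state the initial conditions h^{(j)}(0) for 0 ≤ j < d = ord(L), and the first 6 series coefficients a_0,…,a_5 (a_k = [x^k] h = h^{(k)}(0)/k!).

f: a_k = 1, 4, 16, 64, 256, 1024, …
Substitute x→r, Dx→(1/r')Dx; clear ⇒ L₀.
L = (8 + 16·x) + (-1 + 8·x + 8·x^2)·Dx  (order 1).
h: a_k = 1, 8, 72, 640, 5696, 50688, …
ICs: h(0) = 1.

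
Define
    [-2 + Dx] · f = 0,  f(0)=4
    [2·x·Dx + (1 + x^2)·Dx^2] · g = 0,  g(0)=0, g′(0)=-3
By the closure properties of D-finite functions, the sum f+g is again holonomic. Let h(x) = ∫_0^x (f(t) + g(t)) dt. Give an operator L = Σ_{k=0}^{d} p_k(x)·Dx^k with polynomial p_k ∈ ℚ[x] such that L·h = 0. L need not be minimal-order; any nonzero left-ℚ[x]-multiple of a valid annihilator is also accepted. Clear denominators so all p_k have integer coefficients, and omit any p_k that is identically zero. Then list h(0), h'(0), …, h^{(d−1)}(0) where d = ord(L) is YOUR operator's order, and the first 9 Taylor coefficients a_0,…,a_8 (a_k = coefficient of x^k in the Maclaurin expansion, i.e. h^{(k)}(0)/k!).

L = (2 - 4·x - 6·x^2 - 4·x^3)·Dx^2 + (-3 - x^2 - 2·x^4)·Dx^3 + (1 + x + 2·x^2 + x^3 + x^4)·Dx^4  (order 4).
h: a_k = 0, 4, 5/2, 8/3, 19/12, 8/15, 7/90, 16/315, 167/2520, …
ICs: h(0) = 0, h′(0) = 4, h′′(0) = 5, h′′′(0) = 16.

f: a_k = 4, 8, 8, 16/3, 8/3, 16/15, 16/45, 32/315, 8/315, …
g: a_k = 0, -3, 0, 1, 0, -3/5, 0, 3/7, 0, …
h₀=f+g: left-lcm gives L₀, ord ≤ 3.
Integrate: L := L₀·Dx.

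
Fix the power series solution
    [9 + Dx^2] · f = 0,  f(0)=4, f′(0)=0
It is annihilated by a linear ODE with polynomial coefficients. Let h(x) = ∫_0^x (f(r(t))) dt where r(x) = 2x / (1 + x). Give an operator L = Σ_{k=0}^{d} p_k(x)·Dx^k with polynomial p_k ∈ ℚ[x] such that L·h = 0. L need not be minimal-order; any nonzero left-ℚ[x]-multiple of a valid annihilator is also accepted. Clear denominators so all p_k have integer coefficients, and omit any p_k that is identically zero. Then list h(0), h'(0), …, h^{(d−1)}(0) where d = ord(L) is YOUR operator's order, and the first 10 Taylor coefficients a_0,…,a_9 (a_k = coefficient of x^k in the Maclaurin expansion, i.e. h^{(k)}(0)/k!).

L = 36·Dx + (2 + 6·x + 6·x^2 + 2·x^3)·Dx^2 + (1 + 4·x + 6·x^2 + 4·x^3 + x^4)·Dx^3  (order 3).
h: a_k = 0, 4, 0, -24, 36, 0, -96, 7704/35, -1458/5, 1384/7, …
ICs: h(0) = 0, h′(0) = 4, h′′(0) = 0.

f: a_k = 4, 0, -18, 0, 27/2, 0, -81/20, 0, 729/1120, 0, …
h₀=f(r): pull back L_f along r ⇒ L₀.
∫: right-multiply L₀ by Dx.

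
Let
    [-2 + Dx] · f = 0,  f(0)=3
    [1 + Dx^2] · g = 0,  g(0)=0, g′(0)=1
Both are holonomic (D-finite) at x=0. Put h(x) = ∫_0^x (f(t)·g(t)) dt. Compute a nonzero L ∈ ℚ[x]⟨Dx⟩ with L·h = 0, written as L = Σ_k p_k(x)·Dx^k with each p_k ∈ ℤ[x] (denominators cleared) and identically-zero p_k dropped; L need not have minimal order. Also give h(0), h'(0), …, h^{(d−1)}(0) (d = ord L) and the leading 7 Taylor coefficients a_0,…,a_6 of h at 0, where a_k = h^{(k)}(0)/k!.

f: a_k = 3, 6, 6, 4, 2, 4/5, 4/15, …
g: a_k = 0, 1, 0, -1/6, 0, 1/120, 0, …
h₀=f·g: eliminate ⇒ L₀, order ≤ 1·2.
h=∫h₀ ⇒ L = L₀·Dx.
L = 5·Dx - 4·Dx^2 + Dx^3  (order 3).
h: a_k = 0, 0, 3/2, 2, 11/8, 3/5, 41/240, …
ICs: h(0) = 0, h′(0) = 0, h′′(0) = 3.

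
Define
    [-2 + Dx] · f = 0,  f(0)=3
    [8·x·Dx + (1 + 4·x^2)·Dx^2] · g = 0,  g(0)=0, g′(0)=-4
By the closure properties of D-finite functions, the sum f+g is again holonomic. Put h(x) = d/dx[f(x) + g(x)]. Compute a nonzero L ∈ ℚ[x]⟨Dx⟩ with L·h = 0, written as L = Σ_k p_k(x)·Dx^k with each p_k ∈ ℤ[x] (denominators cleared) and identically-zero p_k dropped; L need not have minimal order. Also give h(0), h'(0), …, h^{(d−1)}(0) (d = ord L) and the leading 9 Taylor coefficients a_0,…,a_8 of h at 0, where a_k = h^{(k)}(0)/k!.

L = (8 - 32·x - 32·x^2) + (-6 + 12·x + 8·x^2 - 16·x^3)·Dx + (1 + 2·x + 4·x^2 + 8·x^3)·Dx^2  (order 2).
h: a_k = 2, 12, 28, 8, -60, 8/5, 3848/15, 16/105, -107516/105, …
ICs: h(0) = 2, h′(0) = 12.

f: a_k = 3, 6, 6, 4, 2, 4/5, 4/15, 8/105, 2/105, …
g: a_k = 0, -4, 0, 16/3, 0, -64/5, 0, 256/7, 0, …
h₀=f+g: left-lcm gives L₀, ord ≤ 3.
Differentiate: ansatz ord ≤ ord L₀ ⇒ L.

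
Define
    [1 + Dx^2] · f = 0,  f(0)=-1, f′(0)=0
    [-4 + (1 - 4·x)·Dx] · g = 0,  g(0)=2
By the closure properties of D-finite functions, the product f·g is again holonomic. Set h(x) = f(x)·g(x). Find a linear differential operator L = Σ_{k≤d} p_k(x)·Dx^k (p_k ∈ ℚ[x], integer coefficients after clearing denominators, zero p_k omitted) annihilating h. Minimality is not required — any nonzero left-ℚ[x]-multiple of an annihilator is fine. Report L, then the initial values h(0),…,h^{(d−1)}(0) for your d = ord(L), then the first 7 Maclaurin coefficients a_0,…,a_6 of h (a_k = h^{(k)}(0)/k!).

f: a_k = -1, 0, 1/2, 0, -1/24, 0, 1/720, …
g: a_k = 2, 8, 32, 128, 512, 2048, 8192, …
Sym-product of L_f,L_g gives L₀ (≤ ord 2).
L = (-1 + 4·x) + 8·Dx + (-1 + 4·x)·Dx^2  (order 2).
h: a_k = -2, -8, -31, -124, -5953/12, -5953/3, -2857439/360, …
ICs: h(0) = -2, h′(0) = -8.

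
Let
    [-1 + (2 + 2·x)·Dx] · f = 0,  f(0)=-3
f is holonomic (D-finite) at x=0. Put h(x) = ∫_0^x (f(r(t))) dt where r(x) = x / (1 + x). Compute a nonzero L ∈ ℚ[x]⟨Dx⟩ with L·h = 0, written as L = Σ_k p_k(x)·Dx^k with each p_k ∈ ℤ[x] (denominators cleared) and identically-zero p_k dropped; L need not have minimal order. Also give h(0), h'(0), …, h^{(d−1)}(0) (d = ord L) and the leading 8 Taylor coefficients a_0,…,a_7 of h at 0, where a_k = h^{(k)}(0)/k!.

f: a_k = -3, -3/2, 3/8, -3/16, 15/128, -21/256, 63/1024, -99/2048, …
Change of var in L_f (x↦r) gives L₀.
h=∫₀ˣh₀: take L = L₀·Dx.
L = -Dx + (2 + 6·x + 4·x^2)·Dx^2  (order 2).
h: a_k = 0, -3, -3/4, 5/8, -39/64, 423/640, -399/512, 7059/7168, …
ICs: h(0) = 0, h′(0) = -3.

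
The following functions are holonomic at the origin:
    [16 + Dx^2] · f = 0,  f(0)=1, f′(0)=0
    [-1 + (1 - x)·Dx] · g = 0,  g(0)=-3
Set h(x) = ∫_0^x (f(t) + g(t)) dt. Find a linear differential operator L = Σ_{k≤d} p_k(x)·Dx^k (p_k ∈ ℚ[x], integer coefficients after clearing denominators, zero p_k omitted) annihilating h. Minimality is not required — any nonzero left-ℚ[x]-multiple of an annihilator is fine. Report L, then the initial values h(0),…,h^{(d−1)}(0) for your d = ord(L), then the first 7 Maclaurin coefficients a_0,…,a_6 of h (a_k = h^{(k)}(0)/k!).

f: a_k = 1, 0, -8, 0, 32/3, 0, -256/45, …
g: a_k = -3, -3, -3, -3, -3, -3, -3, …
Sum ⇒ L₀ = lclm(L_f,L_g) in ℚ(x)⟨Dx⟩.
Integrate: L := L₀·Dx.
L = (-176 + 256·x - 128·x^2)·Dx + (144 - 400·x + 384·x^2 - 128·x^3)·Dx^2 + (-11 + 16·x - 8·x^2)·Dx^3 + (9 - 25·x + 24·x^2 - 8·x^3)·Dx^4  (order 4).
h: a_k = 0, -2, -3/2, -11/3, -3/4, 23/15, -1/2, …
ICs: h(0) = 0, h′(0) = -2, h′′(0) = -3, h′′′(0) = -22.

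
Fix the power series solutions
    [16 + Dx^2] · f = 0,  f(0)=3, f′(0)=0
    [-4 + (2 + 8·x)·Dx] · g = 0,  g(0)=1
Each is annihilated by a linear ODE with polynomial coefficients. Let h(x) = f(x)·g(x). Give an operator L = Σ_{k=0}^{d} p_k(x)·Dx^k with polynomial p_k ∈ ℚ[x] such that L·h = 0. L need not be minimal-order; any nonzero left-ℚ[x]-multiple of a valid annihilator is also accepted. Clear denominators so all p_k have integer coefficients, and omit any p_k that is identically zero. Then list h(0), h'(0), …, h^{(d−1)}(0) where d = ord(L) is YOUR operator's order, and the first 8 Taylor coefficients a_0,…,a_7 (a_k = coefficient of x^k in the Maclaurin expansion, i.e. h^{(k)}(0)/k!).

f: a_k = 3, 0, -24, 0, 32, 0, -256/15, 0, …
g: a_k = 1, 2, -2, 4, -10, 28, -84, 264, …
Product ⇒ symmetric product L₀, ord ≤ 2.
L = (28 + 128·x + 256·x^2) + (-4 - 16·x)·Dx + (1 + 8·x + 16·x^2)·Dx^2  (order 2).
h: a_k = 3, 6, -30, -36, 50, 52, -1396/15, 3208/15, …
ICs: h(0) = 3, h′(0) = 6.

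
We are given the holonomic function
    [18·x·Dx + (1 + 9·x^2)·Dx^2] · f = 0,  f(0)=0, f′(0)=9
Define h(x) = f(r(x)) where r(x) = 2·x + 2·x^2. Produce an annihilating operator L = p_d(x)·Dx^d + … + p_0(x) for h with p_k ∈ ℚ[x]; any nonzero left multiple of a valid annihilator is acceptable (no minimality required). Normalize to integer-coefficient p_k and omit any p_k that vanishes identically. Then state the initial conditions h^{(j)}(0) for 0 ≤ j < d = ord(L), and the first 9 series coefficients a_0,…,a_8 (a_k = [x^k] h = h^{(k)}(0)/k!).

f: a_k = 0, 9, 0, -27, 0, 729/5, 0, -6561/7, 0, …
Substitute x→r, Dx→(1/r')Dx; clear ⇒ L₀.
L = (-2 + 72·x + 288·x^2 + 432·x^3 + 216·x^4)·Dx + (1 + 2·x + 36·x^2 + 144·x^3 + 180·x^4 + 72·x^5)·Dx^2  (order 2).
h: a_k = 0, 18, 18, -216, -648, 20088/5, 23112, -513216/7, -793152, …
ICs: h(0) = 0, h′(0) = 18.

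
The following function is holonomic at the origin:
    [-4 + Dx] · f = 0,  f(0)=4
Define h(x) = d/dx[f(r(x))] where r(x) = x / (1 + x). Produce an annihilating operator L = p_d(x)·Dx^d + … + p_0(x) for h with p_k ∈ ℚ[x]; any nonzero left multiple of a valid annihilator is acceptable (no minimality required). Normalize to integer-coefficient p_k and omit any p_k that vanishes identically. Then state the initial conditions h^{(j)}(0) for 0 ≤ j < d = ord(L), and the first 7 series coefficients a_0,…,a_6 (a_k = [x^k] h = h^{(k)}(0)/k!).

f: a_k = 4, 16, 32, 128/3, 128/3, 512/15, 1024/45, …
Change of var in L_f (x↦r) gives L₀.
h₀' ⇒ L via d/dx closure of L₀.
L = (2 - 2·x) + (-1 - 2·x - x^2)·Dx  (order 1).
h: a_k = 16, 32, -16, -64/3, 112/3, -352/15, -272/45, …
ICs: h(0) = 16.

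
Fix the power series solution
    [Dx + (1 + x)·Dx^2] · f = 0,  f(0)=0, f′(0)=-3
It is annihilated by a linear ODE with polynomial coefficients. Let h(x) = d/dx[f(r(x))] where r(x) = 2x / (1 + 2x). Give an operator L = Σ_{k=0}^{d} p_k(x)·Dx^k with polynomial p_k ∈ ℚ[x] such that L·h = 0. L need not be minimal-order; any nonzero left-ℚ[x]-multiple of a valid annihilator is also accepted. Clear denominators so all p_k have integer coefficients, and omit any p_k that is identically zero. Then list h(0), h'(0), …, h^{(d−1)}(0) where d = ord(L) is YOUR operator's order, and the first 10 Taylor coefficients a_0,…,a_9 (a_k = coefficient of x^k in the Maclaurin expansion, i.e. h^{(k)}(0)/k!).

L = (6 + 16·x) + (1 + 6·x + 8·x^2)·Dx  (order 1).
h: a_k = -6, 36, -168, 720, -2976, 12096, -48768, 195840, -784896, 3142656, …
ICs: h(0) = -6.

f: a_k = 0, -3, 3/2, -1, 3/4, -3/5, 1/2, -3/7, 3/8, -1/3, …
L₀ from L_f via x↦r, Dx↦r'^{-1}Dx.
Differentiate: ansatz ord ≤ ord L₀ ⇒ L.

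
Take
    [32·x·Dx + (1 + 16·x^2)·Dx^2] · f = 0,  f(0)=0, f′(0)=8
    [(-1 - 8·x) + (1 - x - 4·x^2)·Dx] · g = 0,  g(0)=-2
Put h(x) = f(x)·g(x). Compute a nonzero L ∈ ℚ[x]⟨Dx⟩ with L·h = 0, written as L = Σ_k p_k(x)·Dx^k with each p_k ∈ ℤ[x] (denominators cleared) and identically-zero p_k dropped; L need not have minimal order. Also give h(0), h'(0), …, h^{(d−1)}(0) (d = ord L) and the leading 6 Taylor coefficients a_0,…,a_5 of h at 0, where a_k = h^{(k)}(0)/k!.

f: a_k = 0, 8, 0, -128/3, 0, 2048/5, …
g: a_k = -2, -2, -10, -18, -58, -130, …
L₀ := L_f ⊗_s L_g (sym. prod.), ord ≤ 2.
L = (8 + 32·x + 384·x^2) + (2 - 16·x + 64·x^2 + 384·x^3)·Dx + (-1 + x - 12·x^2 + 16·x^3 + 64·x^4)·Dx^2  (order 2).
h: a_k = 0, -16, -16, 16/3, -176/3, -12848/15, …
ICs: h(0) = 0, h′(0) = -16.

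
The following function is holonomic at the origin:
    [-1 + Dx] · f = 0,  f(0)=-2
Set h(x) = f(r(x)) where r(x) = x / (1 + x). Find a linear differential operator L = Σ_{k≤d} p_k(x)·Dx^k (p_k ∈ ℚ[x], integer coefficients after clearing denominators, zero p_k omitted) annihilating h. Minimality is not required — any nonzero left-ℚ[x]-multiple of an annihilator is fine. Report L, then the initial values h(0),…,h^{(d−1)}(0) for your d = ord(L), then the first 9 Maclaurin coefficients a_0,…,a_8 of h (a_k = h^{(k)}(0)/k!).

f: a_k = -2, -2, -1, -1/3, -1/12, -1/60, -1/360, -1/2520, -1/20160, …
Substitute x→r, Dx→(1/r')Dx; clear ⇒ L₀.
L = -1 + (1 + 2·x + x^2)·Dx  (order 1).
h: a_k = -2, -2, 1, -1/3, -1/12, 19/60, -151/360, 1091/2520, -7841/20160, …
ICs: h(0) = -2.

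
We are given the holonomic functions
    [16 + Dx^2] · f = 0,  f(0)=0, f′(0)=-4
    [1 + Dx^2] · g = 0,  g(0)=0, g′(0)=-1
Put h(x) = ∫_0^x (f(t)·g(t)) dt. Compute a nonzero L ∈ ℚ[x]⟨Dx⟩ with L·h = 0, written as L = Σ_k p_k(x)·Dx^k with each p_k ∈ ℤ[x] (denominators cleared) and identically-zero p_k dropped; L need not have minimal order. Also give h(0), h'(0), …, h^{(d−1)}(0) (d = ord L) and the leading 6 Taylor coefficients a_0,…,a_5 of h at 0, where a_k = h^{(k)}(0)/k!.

f: a_k = 0, -4, 0, 32/3, 0, -128/15, …
g: a_k = 0, -1, 0, 1/6, 0, -1/120, …
Product ⇒ symmetric product L₀, ord ≤ 4.
∫: right-multiply L₀ by Dx.
L = 225·Dx + 34·Dx^3 + Dx^5  (order 5).
h: a_k = 0, 0, 0, 4/3, 0, -34/15, …
ICs: h(0) = 0, h′(0) = 0, h′′(0) = 0, h′′′(0) = 8, h′′′′(0) = 0.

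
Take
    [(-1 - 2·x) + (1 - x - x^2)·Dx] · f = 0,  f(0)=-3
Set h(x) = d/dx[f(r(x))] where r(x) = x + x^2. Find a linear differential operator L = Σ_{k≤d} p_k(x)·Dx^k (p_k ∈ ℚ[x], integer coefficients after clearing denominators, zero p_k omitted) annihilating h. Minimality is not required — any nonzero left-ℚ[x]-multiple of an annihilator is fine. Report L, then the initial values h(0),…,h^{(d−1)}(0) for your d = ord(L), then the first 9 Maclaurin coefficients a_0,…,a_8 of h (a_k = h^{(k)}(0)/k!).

f: a_k = -3, -3, -6, -9, -15, -24, -39, -63, -102, …
Change of var in L_f (x↦r) gives L₀.
Differentiate: ansatz ord ≤ ord L₀ ⇒ L.
L = (6 + 24·x + 48·x^2 + 68·x^3 + 84·x^4 + 60·x^5 + 20·x^6) + (-1 - 3·x + 12·x^3 + 25·x^4 + 24·x^5 + 14·x^6 + 4·x^7)·Dx  (order 1).
h: a_k = -3, -18, -63, -192, -555, -1548, -4179, -11064, -28836, …
ICs: h(0) = -3.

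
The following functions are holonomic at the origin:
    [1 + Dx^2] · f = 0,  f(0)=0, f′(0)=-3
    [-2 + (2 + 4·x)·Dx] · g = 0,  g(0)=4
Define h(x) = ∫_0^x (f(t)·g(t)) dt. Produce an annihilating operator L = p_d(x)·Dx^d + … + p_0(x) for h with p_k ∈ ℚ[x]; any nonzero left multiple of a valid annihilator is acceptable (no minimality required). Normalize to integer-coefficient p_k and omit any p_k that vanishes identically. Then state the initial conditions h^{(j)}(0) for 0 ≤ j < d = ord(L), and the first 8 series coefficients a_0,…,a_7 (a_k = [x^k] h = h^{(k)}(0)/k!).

f: a_k = 0, -3, 0, 1/2, 0, -1/40, 0, 1/1680, …
g: a_k = 4, 4, -2, 2, -5/2, 7/2, -21/4, 33/4, …
Sym-product of L_f,L_g gives L₀ (≤ ord 2).
h=∫h₀ ⇒ L = L₀·Dx.
L = (4 + 4·x + 4·x^2)·Dx + (-2 - 4·x)·Dx^2 + (1 + 4·x + 4·x^2)·Dx^3  (order 3).
h: a_k = 0, 0, -6, -4, 2, -4/5, 16/15, -48/35, …
ICs: h(0) = 0, h′(0) = 0, h′′(0) = -12.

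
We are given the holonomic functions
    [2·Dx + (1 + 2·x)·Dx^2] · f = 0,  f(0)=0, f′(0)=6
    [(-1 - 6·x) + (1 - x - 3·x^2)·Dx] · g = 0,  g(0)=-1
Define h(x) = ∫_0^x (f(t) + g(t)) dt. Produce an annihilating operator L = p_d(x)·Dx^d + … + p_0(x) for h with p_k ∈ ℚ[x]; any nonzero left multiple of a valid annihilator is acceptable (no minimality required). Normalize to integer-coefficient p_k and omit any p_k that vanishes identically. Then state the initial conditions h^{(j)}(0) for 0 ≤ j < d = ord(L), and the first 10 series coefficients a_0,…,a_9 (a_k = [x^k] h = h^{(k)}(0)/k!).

L = (-74 - 412·x - 948·x^2 - 864·x^3 - 648·x^4)·Dx^2 + (-17 - 212·x - 890·x^2 - 1644·x^3 - 1764·x^4 - 1080·x^5)·Dx^3 + (5 + 27·x + 33·x^2 - 68·x^3 - 276·x^4 - 396·x^5 - 216·x^6)·Dx^4  (order 4).
h: a_k = 0, -1, 5/2, -10/3, 1/4, -31/5, -52/15, -129/7, -1135/56, -604/9, …
ICs: h(0) = 0, h′(0) = -1, h′′(0) = 5, h′′′(0) = -20.

f: a_k = 0, 6, -6, 8, -12, 96/5, -32, 384/7, -96, 512/3, …
g: a_k = -1, -1, -4, -7, -19, -40, -97, -217, -508, -1159, …
h₀=f+g: left-lcm gives L₀, ord ≤ 3.
h=∫h₀ ⇒ L = L₀·Dx.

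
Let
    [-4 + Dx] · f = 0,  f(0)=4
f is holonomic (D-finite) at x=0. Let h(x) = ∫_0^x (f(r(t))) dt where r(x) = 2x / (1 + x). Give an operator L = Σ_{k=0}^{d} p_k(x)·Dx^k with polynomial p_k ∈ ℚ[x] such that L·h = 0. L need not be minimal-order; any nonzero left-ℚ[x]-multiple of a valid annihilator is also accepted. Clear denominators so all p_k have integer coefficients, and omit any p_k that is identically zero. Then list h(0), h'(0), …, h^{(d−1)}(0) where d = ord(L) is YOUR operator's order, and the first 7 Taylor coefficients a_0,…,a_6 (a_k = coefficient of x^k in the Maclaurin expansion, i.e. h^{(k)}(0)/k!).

L = -8·Dx + (1 + 2·x + x^2)·Dx^2  (order 2).
h: a_k = 0, 4, 16, 32, 88/3, 32/15, -176/15, …
ICs: h(0) = 0, h′(0) = 4.

f: a_k = 4, 16, 32, 128/3, 128/3, 512/15, 1024/45, …
L₀ from L_f via x↦r, Dx↦r'^{-1}Dx.
h=∫₀ˣh₀: take L = L₀·Dx.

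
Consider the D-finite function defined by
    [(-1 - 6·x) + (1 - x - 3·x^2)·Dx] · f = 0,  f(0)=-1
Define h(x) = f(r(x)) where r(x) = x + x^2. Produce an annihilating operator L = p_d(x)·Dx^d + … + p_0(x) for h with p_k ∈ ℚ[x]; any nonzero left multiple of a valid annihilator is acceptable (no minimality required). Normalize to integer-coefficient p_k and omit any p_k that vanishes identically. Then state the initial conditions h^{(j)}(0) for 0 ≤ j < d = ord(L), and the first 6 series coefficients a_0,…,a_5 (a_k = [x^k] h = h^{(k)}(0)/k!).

f: a_k = -1, -1, -4, -7, -19, -40, …
Substitute x→r, Dx→(1/r')Dx; clear ⇒ L₀.
L = (1 + 8·x + 18·x^2 + 12·x^3) + (-1 + x + 4·x^2 + 6·x^3 + 3·x^4)·Dx  (order 1).
h: a_k = -1, -1, -5, -15, -44, -137, …
ICs: h(0) = -1.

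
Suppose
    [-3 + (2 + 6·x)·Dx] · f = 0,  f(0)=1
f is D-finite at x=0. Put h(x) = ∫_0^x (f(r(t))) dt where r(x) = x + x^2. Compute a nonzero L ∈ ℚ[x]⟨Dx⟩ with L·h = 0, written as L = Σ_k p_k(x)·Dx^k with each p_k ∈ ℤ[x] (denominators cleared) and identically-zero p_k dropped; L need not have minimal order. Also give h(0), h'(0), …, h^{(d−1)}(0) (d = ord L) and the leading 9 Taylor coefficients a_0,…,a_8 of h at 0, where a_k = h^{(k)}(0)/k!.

L = (-3 - 6·x)·Dx + (2 + 6·x + 6·x^2)·Dx^2  (order 2).
h: a_k = 0, 1, 3/4, 1/8, -9/64, 99/640, -81/512, 999/7168, -1377/16384, …
ICs: h(0) = 0, h′(0) = 1.

f: a_k = 1, 3/2, -9/8, 27/16, -405/128, 1701/256, -15309/1024, 72171/2048, -2814669/32768, …
Change of var in L_f (x↦r) gives L₀.
∫: right-multiply L₀ by Dx.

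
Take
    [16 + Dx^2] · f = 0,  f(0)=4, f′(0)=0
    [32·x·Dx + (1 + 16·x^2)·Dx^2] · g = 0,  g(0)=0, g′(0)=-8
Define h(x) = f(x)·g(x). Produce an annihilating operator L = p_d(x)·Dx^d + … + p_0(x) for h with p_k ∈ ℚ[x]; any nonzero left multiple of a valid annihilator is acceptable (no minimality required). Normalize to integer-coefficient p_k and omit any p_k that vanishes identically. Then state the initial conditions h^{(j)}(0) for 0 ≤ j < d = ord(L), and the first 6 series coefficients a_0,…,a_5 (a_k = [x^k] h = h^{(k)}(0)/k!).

L = (1280 + 53248·x^2 + 360448·x^4 + 2097152·x^6 + 8388608·x^8) + (1536·x + 40960·x^3 + 393216·x^5 + 2097152·x^7)·Dx + (96 + 4096·x^2 + 36864·x^4 + 262144·x^6 + 1048576·x^8)·Dx^2 + (96·x + 2560·x^3 + 24576·x^5 + 131072·x^7)·Dx^3 + (1 + 48·x^2 + 896·x^4 + 8192·x^6 + 32768·x^8)·Dx^4  (order 4).
h: a_k = 0, -32, 0, 1280/3, 0, -50176/15, …
ICs: h(0) = 0, h′(0) = -32, h′′(0) = 0, h′′′(0) = 2560.

f: a_k = 4, 0, -32, 0, 128/3, 0, …
g: a_k = 0, -8, 0, 128/3, 0, -2048/5, …
Sym-product of L_f,L_g gives L₀ (≤ ord 4).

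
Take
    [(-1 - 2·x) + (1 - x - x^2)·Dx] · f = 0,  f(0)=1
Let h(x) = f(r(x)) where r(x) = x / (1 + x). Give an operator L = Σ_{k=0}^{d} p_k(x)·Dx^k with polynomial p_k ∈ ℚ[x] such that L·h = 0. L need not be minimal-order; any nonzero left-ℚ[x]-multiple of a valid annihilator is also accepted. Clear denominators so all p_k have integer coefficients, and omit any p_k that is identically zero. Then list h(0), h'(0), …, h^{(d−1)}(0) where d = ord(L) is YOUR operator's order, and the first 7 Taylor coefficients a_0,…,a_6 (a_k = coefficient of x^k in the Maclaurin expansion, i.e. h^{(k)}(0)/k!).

L = (1 + 3·x) + (-1 - 2·x + x^3)·Dx  (order 1).
h: a_k = 1, 1, 1, 0, 1, -1, 2, …
ICs: h(0) = 1.

f: a_k = 1, 1, 2, 3, 5, 8, 13, …
h₀=f(r): pull back L_f along r ⇒ L₀.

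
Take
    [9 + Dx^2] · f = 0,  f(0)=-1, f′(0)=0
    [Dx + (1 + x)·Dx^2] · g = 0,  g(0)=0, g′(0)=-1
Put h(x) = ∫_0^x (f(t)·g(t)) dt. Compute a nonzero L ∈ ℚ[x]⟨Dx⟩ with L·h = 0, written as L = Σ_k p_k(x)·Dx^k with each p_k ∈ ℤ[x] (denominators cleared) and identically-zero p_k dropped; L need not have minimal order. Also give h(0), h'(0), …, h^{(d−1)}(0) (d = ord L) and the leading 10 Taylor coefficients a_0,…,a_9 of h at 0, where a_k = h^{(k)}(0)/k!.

f: a_k = -1, 0, 9/2, 0, -27/8, 0, 81/80, 0, -729/4480, 0, …
g: a_k = 0, -1, 1/2, -1/3, 1/4, -1/5, 1/6, -1/7, 1/8, -1/9, …
h₀=f·g: eliminate ⇒ L₀, order ≤ 2·2.
∫: right-multiply L₀ by Dx.
L = (2493 + 10854·x + 17091·x^2 + 11664·x^3 + 2916·x^4)·Dx + (612 + 1908·x + 1944·x^2 + 648·x^3)·Dx^2 + (592 + 2484·x + 3834·x^2 + 2592·x^3 + 648·x^4)·Dx^3 + (68 + 212·x + 216·x^2 + 72·x^3)·Dx^4 + (35 + 142·x + 215·x^2 + 144·x^3 + 36·x^4)·Dx^5  (order 5).
h: a_k = 0, 0, 1/2, -1/6, -25/24, 2/5, 83/240, -5/48, -361/4480, 23/720, …
ICs: h(0) = 0, h′(0) = 0, h′′(0) = 1, h′′′(0) = -1, h′′′′(0) = -25.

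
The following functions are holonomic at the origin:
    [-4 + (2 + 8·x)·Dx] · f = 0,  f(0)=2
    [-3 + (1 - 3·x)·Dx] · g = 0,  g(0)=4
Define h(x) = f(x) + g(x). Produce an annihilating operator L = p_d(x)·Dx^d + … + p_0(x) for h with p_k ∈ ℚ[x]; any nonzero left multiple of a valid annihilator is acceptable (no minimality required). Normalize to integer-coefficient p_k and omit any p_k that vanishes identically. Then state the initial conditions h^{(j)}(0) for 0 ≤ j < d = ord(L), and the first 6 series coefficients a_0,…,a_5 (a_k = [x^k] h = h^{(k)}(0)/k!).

f: a_k = 2, 4, -4, 8, -20, 56, …
g: a_k = 4, 12, 36, 108, 324, 972, …
L₀ := lclm(L_f,L_g); ord L₀ ≤ 1+1.
L = (48 + 108·x) + (-22 - 120·x - 324·x^2)·Dx + (1 + 19·x + 6·x^2 - 216·x^3)·Dx^2  (order 2).
h: a_k = 6, 16, 32, 116, 304, 1028, …
ICs: h(0) = 6, h′(0) = 16.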